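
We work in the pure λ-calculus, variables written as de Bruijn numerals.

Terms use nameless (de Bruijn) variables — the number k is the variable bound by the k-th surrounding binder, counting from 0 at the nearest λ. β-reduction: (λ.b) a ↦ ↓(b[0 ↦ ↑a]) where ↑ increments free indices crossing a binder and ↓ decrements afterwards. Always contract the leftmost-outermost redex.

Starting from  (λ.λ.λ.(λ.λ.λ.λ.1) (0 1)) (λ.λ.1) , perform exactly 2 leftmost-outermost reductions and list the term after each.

Answer: after 2 steps: λ.λ.λ.λ.λ.1

Reduction:
  start: (λ.λ.λ.(λ.λ.λ.λ.1) (0 1)) (λ.λ.1)
  [1] λ.λ.(λ.λ.λ.λ.1) (0 1)
  [2] λ.λ.λ.λ.λ.1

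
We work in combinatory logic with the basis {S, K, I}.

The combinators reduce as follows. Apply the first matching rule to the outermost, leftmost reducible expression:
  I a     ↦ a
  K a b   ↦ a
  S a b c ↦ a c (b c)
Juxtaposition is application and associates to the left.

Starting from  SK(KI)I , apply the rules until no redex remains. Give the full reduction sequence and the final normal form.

  start: SK(KI)I
  [1] KI(KII)
  [2] I

Answer: normal form = I  (in 2 steps)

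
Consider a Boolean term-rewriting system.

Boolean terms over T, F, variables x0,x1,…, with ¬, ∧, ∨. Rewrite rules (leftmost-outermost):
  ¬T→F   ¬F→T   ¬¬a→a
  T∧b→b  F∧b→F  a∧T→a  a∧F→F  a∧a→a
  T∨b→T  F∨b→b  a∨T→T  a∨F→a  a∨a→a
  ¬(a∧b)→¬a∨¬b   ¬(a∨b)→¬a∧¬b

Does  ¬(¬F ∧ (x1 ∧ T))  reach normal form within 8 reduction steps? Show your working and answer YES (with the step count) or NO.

Answer: YES — reaches normal form ¬x1 in 6 ≤ 8 steps

Reduction:
  start: ¬(¬F ∧ (x1 ∧ T))
  step 1: ¬¬F ∨ ¬(x1 ∧ T)
  step 2: F ∨ ¬(x1 ∧ T)
  step 3: ¬(x1 ∧ T)
  step 4: ¬x1 ∨ ¬T
  step 5: ¬x1 ∨ F
  step 6: ¬x1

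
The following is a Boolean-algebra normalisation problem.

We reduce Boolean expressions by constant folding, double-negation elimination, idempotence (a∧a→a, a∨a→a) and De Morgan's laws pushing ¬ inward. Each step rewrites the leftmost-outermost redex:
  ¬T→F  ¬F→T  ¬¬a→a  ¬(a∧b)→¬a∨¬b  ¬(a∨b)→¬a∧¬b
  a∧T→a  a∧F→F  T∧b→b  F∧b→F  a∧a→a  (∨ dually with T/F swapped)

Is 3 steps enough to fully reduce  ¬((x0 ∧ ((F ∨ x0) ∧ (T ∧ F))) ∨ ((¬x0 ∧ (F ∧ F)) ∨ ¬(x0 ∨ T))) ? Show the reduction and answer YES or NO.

  start: ¬((x0 ∧ ((F ∨ x0) ∧ (T ∧ F))) ∨ ((¬x0 ∧ (F ∧ F)) ∨ ¬(x0 ∨ T)))
  [1] ¬(x0 ∧ ((F ∨ x0) ∧ (T ∧ F))) ∧ ¬((¬x0 ∧ (F ∧ F)) ∨ ¬(x0 ∨ T))
  [2] (¬x0 ∨ ¬((F ∨ x0) ∧ (T ∧ F))) ∧ ¬((¬x0 ∧ (F ∧ F)) ∨ ¬(x0 ∨ T))
  [3] (¬x0 ∨ (¬(F ∨ x0) ∨ ¬(T ∧ F))) ∧ ¬((¬x0 ∧ (F ∧ F)) ∨ ¬(x0 ∨ T))

Answer: NO — after 3 steps the term is (¬x0 ∨ (¬(F ∨ x0) ∨ ¬(T ∧ F))) ∧ ¬((¬x0 ∧ (F ∧ F)) ∨ ¬(x0 ∨ T)), not yet normal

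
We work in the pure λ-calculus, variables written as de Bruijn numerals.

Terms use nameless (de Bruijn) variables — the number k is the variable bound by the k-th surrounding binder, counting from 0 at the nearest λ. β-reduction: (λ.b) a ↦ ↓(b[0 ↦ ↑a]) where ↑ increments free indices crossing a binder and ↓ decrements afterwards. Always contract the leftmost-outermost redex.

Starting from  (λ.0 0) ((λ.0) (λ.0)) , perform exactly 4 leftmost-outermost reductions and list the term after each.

  start: (λ.0 0) ((λ.0) (λ.0))
  [1] (λ.0) (λ.0) ((λ.0) (λ.0))
  [2] (λ.0) ((λ.0) (λ.0))
  [3] (λ.0) (λ.0)
  [4] λ.0

Answer: after 4 steps: λ.0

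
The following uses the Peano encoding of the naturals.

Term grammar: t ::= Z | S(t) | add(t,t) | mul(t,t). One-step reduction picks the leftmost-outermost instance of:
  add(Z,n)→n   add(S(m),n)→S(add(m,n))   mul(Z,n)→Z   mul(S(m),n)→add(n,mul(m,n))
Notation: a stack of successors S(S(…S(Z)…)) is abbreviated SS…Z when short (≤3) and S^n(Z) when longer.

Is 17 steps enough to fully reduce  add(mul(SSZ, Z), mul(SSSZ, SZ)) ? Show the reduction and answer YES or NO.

Answer: YES — reaches normal form SSSZ in 16 ≤ 17 steps

Working:
  start: add(mul(SSZ, Z), mul(SSSZ, SZ))
  [1] add(add(Z, mul(SZ, Z)), mul(SSSZ, SZ))
  [2] add(mul(SZ, Z), mul(SSSZ, SZ))
  [3] add(add(Z, mul(Z, Z)), mul(SSSZ, SZ))
  [4] add(mul(Z, Z), mul(SSSZ, SZ))
  [5] add(Z, mul(SSSZ, SZ))
  [6] mul(SSSZ, SZ)
  [7] add(SZ, mul(SSZ, SZ))
  [8] S(add(Z, mul(SSZ, SZ)))
  [9] S(mul(SSZ, SZ))
  [10] S(add(SZ, mul(SZ, SZ)))
  [11] S(S(add(Z, mul(SZ, SZ))))
  [12] S(S(mul(SZ, SZ)))
  [13] S(S(add(SZ, mul(Z, SZ))))
  [14] S(S(S(add(Z, mul(Z, SZ)))))
  [15] S(S(S(mul(Z, SZ))))
  [16] SSSZ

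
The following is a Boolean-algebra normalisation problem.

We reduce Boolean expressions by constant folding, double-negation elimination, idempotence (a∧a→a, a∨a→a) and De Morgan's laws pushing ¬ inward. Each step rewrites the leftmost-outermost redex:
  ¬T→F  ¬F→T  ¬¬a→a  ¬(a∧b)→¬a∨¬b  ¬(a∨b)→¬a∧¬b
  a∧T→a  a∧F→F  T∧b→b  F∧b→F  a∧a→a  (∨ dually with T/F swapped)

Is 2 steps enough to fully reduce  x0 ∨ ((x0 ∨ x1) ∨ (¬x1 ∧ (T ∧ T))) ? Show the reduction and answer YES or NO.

  start: x0 ∨ ((x0 ∨ x1) ∨ (¬x1 ∧ (T ∧ T)))
  [1] x0 ∨ ((x0 ∨ x1) ∨ (¬x1 ∧ T))
  [2] x0 ∨ ((x0 ∨ x1) ∨ ¬x1)

Answer: YES — reaches normal form x0 ∨ ((x0 ∨ x1) ∨ ¬x1) in 2 ≤ 2 steps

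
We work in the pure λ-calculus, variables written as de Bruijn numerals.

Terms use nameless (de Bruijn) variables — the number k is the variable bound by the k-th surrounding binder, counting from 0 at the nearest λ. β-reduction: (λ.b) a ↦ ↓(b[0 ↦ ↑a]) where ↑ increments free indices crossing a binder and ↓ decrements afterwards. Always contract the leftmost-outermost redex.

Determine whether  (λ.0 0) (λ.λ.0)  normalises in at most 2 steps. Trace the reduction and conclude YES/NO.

  start: (λ.0 0) (λ.λ.0)
  [1] (λ.λ.0) (λ.λ.0)
  [2] λ.0

Answer: YES — reaches normal form λ.0 in 2 ≤ 2 steps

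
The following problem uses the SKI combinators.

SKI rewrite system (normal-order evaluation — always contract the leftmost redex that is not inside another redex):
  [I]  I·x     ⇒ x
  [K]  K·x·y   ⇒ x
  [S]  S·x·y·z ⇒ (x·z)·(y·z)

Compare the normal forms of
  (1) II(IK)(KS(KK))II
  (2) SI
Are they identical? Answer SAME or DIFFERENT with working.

Answer: SAME — A ⇓ SI, B ⇓ SI

Working:
Term A:
  start: II(IK)(KS(KK))II
  step 1: I(IK)(KS(KK))II
  step 2: IK(KS(KK))II
  step 3: K(KS(KK))II
  step 4: KS(KK)I
  step 5: SI

Term B:
  start: SI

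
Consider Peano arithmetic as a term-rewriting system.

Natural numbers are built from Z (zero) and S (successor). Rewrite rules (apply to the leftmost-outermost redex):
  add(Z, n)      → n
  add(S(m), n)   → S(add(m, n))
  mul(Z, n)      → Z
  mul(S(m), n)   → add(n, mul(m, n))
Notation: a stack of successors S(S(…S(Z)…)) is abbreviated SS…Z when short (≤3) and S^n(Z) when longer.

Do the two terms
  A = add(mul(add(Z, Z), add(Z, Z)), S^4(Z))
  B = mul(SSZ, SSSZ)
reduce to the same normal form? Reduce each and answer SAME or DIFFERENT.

Answer: DIFFERENT — A ⇓ S^4(Z), B ⇓ S^6(Z)

Derivation:
Term A:
  start: add(mul(add(Z, Z), add(Z, Z)), S^4(Z))
  →1  add(mul(Z, add(Z, Z)), S^4(Z))
  →2  add(Z, S^4(Z))
  →3  S^4(Z)

Term B:
  start: mul(SSZ, SSSZ)
  →1  add(SSSZ, mul(SZ, SSSZ))
  →2  S(add(SSZ, mul(SZ, SSSZ)))
  →3  S(S(add(SZ, mul(SZ, SSSZ))))
  →4  S(S(S(add(Z, mul(SZ, SSSZ)))))
  →5  S(S(S(mul(SZ, SSSZ))))
  →6  S(S(S(add(SSSZ, mul(Z, SSSZ)))))
  →7  S(S(S(S(add(SSZ, mul(Z, SSSZ))))))
  →8  S(S(S(S(S(add(SZ, mul(Z, SSSZ)))))))
  →9  S(S(S(S(S(S(add(Z, mul(Z, SSSZ))))))))
  →10  S(S(S(S(S(S(mul(Z, SSSZ)))))))
  →11  S^6(Z)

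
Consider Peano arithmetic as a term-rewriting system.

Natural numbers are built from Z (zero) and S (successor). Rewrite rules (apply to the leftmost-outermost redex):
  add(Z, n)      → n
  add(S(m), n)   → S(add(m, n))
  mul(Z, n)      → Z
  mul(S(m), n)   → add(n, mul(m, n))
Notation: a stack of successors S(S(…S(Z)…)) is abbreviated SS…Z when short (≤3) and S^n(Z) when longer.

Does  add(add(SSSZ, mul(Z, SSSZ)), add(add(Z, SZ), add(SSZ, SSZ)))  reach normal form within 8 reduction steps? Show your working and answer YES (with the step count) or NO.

  start: add(add(SSSZ, mul(Z, SSSZ)), add(add(Z, SZ), add(SSZ, SSZ)))
  →1  add(S(add(SSZ, mul(Z, SSSZ))), add(add(Z, SZ), add(SSZ, SSZ)))
  →2  S(add(add(SSZ, mul(Z, SSSZ)), add(add(Z, SZ), add(SSZ, SSZ))))
  →3  S(add(S(add(SZ, mul(Z, SSSZ))), add(add(Z, SZ), add(SSZ, SSZ))))
  →4  S(S(add(add(SZ, mul(Z, SSSZ)), add(add(Z, SZ), add(SSZ, SSZ)))))
  →5  S(S(add(S(add(Z, mul(Z, SSSZ))), add(add(Z, SZ), add(SSZ, SSZ)))))
  →6  S(S(S(add(add(Z, mul(Z, SSSZ)), add(add(Z, SZ), add(SSZ, SSZ))))))
  →7  S(S(S(add(mul(Z, SSSZ), add(add(Z, SZ), add(SSZ, SSZ))))))
  →8  S(S(S(add(Z, add(add(Z, SZ), add(SSZ, SSZ))))))

Answer: NO — after 8 steps the term is S(S(S(add(Z, add(add(Z, SZ), add(SSZ, SSZ)))))), not yet normal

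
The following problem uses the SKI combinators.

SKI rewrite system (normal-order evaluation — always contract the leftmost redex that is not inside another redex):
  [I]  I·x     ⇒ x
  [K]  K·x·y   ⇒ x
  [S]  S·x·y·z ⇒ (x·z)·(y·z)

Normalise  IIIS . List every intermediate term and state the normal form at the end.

Answer: normal form = S  (in 3 steps)

Reduction:
  start: IIIS
  [1] IIS
  [2] IS
  [3] S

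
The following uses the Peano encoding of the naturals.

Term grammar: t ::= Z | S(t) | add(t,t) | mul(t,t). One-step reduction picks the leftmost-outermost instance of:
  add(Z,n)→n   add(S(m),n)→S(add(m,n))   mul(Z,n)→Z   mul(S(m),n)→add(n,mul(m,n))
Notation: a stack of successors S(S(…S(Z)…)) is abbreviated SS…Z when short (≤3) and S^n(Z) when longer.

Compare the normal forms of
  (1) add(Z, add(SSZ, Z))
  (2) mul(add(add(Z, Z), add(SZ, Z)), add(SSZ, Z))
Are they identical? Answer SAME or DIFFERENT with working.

Term A:
  start: add(Z, add(SSZ, Z))
  [1] add(SSZ, Z)
  [2] S(add(SZ, Z))
  [3] S(S(add(Z, Z)))
  [4] SSZ

Term B:
  start: mul(add(add(Z, Z), add(SZ, Z)), add(SSZ, Z))
  [1] mul(add(Z, add(SZ, Z)), add(SSZ, Z))
  [2] mul(add(SZ, Z), add(SSZ, Z))
  [3] mul(S(add(Z, Z)), add(SSZ, Z))
  [4] add(add(SSZ, Z), mul(add(Z, Z), add(SSZ, Z)))
  [5] add(S(add(SZ, Z)), mul(add(Z, Z), add(SSZ, Z)))
  [6] S(add(add(SZ, Z), mul(add(Z, Z), add(SSZ, Z))))
  [7] S(add(S(add(Z, Z)), mul(add(Z, Z), add(SSZ, Z))))
  [8] S(S(add(add(Z, Z), mul(add(Z, Z), add(SSZ, Z)))))
  [9] S(S(add(Z, mul(add(Z, Z), add(SSZ, Z)))))
  [10] S(S(mul(add(Z, Z), add(SSZ, Z))))
  [11] S(S(mul(Z, add(SSZ, Z))))
  [12] SSZ

Answer: SAME — A ⇓ SSZ, B ⇓ SSZ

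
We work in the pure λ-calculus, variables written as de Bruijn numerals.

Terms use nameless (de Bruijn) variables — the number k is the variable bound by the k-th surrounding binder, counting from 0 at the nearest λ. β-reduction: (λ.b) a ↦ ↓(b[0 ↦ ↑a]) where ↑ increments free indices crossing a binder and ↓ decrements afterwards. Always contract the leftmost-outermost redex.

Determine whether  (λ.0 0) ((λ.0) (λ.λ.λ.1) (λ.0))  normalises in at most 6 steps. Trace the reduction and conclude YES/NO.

Answer: YES — reaches normal form λ.λ.λ.1 in 6 ≤ 6 steps

Working:
  start: (λ.0 0) ((λ.0) (λ.λ.λ.1) (λ.0))
  →1  (λ.0) (λ.λ.λ.1) (λ.0) ((λ.0) (λ.λ.λ.1) (λ.0))
  →2  (λ.λ.λ.1) (λ.0) ((λ.0) (λ.λ.λ.1) (λ.0))
  →3  (λ.λ.1) ((λ.0) (λ.λ.λ.1) (λ.0))
  →4  λ.(λ.0) (λ.λ.λ.1) (λ.0)
  →5  λ.(λ.λ.λ.1) (λ.0)
  →6  λ.λ.λ.1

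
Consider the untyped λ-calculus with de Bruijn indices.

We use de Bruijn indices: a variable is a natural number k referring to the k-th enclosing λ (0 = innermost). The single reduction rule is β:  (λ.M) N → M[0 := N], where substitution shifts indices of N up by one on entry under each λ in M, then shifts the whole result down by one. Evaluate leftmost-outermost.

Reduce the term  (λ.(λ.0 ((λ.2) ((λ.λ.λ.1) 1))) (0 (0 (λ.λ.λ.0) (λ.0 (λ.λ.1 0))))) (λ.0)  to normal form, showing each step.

Answer: normal form = λ.0  (in 6 steps)

Working:
  start: (λ.(λ.0 ((λ.2) ((λ.λ.λ.1) 1))) (0 (0 (λ.λ.λ.0) (λ.0 (λ.λ.1 0))))) (λ.0)
  step 1: (λ.0 ((λ.λ.0) ((λ.λ.λ.1) (λ.0)))) ((λ.0) ((λ.0) (λ.λ.λ.0) (λ.0 (λ.λ.1 0))))
  step 2: (λ.0) ((λ.0) (λ.λ.λ.0) (λ.0 (λ.λ.1 0))) ((λ.λ.0) ((λ.λ.λ.1) (λ.0)))
  step 3: (λ.0) (λ.λ.λ.0) (λ.0 (λ.λ.1 0)) ((λ.λ.0) ((λ.λ.λ.1) (λ.0)))
  step 4: (λ.λ.λ.0) (λ.0 (λ.λ.1 0)) ((λ.λ.0) ((λ.λ.λ.1) (λ.0)))
  step 5: (λ.λ.0) ((λ.λ.0) ((λ.λ.λ.1) (λ.0)))
  step 6: λ.0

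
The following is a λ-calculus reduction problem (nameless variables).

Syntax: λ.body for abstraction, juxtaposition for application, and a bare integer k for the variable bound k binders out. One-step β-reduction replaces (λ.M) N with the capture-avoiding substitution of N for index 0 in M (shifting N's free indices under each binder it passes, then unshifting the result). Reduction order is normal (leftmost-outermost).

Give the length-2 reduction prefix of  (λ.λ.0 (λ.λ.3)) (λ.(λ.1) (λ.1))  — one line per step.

  start: (λ.λ.0 (λ.λ.3)) (λ.(λ.1) (λ.1))
  →1  λ.0 (λ.λ.λ.(λ.1) (λ.1))
  →2  λ.0 (λ.λ.λ.0)

Answer: after 2 steps: λ.0 (λ.λ.λ.0)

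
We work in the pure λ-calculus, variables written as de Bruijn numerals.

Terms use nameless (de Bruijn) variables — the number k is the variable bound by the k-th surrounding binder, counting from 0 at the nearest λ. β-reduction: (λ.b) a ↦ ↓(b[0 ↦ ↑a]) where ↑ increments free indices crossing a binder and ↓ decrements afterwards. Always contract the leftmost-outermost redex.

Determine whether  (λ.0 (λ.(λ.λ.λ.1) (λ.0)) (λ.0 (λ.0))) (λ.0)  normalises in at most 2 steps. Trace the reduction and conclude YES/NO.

Answer: NO — after 2 steps the term is (λ.(λ.λ.λ.1) (λ.0)) (λ.0 (λ.0)), not yet normal

Reduction:
  start: (λ.0 (λ.(λ.λ.λ.1) (λ.0)) (λ.0 (λ.0))) (λ.0)
  step 1: (λ.0) (λ.(λ.λ.λ.1) (λ.0)) (λ.0 (λ.0))
  step 2: (λ.(λ.λ.λ.1) (λ.0)) (λ.0 (λ.0))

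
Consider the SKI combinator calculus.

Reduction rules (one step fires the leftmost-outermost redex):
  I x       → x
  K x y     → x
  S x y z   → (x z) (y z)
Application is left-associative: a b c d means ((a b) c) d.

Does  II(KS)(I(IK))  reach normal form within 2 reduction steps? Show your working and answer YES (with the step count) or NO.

  start: II(KS)(I(IK))
  step 1: I(KS)(I(IK))
  step 2: KS(I(IK))

Answer: NO — after 2 steps the term is KS(I(IK)), not yet normal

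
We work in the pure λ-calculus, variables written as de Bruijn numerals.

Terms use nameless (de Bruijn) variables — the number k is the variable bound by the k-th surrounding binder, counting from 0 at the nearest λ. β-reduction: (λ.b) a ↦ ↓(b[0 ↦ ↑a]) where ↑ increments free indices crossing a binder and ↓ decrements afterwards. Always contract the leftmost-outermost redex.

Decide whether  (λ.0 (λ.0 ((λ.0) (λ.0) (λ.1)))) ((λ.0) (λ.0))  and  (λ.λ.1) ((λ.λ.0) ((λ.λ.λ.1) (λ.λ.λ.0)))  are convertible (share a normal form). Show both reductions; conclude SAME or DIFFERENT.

Answer: DIFFERENT — A ⇓ λ.0 (λ.1), B ⇓ λ.λ.0

Working:
Term A:
  start: (λ.0 (λ.0 ((λ.0) (λ.0) (λ.1)))) ((λ.0) (λ.0))
  →1  (λ.0) (λ.0) (λ.0 ((λ.0) (λ.0) (λ.1)))
  →2  (λ.0) (λ.0 ((λ.0) (λ.0) (λ.1)))
  →3  λ.0 ((λ.0) (λ.0) (λ.1))
  →4  λ.0 ((λ.0) (λ.1))
  →5  λ.0 (λ.1)

Term B:
  start: (λ.λ.1) ((λ.λ.0) ((λ.λ.λ.1) (λ.λ.λ.0)))
  →1  λ.(λ.λ.0) ((λ.λ.λ.1) (λ.λ.λ.0))
  →2  λ.λ.0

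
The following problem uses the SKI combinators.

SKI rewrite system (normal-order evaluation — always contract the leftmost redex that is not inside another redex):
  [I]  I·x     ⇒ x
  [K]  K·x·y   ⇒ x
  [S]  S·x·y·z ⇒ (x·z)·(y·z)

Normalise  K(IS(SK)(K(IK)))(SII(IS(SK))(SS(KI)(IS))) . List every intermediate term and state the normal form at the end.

Answer: normal form = S(SK)(KK)  (in 3 steps)

Working:
  start: K(IS(SK)(K(IK)))(SII(IS(SK))(SS(KI)(IS)))
  [1] IS(SK)(K(IK))
  [2] S(SK)(K(IK))
  [3] S(SK)(KK)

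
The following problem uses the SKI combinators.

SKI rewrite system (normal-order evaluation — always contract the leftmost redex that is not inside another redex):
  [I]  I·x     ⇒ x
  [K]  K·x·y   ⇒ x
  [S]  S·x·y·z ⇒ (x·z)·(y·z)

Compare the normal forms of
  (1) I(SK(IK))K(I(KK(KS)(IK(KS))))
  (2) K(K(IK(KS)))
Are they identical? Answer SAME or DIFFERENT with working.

Answer: SAME — A ⇓ K(K(K(KS))), B ⇓ K(K(K(KS)))

Working:
Term A:
  start: I(SK(IK))K(I(KK(KS)(IK(KS))))
  →1  SK(IK)K(I(KK(KS)(IK(KS))))
  →2  KK(IKK)(I(KK(KS)(IK(KS))))
  →3  K(I(KK(KS)(IK(KS))))
  →4  K(KK(KS)(IK(KS)))
  →5  K(K(IK(KS)))
  →6  K(K(K(KS)))

Term B:
  start: K(K(IK(KS)))
  →1  K(K(K(KS)))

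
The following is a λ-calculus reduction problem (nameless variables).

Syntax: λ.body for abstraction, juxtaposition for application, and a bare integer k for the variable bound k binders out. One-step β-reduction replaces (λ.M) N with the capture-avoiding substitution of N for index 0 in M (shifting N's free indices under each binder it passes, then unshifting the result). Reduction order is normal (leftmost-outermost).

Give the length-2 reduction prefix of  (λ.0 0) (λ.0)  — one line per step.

Answer: after 2 steps: λ.0

Working:
  start: (λ.0 0) (λ.0)
  →1  (λ.0) (λ.0)
  →2  λ.0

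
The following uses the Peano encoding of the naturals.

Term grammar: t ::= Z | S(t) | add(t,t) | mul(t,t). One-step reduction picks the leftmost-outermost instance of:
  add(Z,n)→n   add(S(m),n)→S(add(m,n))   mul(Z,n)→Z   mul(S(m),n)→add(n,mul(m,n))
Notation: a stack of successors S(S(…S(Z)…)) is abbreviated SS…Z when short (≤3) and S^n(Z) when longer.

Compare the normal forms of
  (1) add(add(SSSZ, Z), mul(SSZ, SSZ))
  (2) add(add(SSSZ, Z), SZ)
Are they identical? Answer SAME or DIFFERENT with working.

Term A:
  start: add(add(SSSZ, Z), mul(SSZ, SSZ))
  step 1: add(S(add(SSZ, Z)), mul(SSZ, SSZ))
  step 2: S(add(add(SSZ, Z), mul(SSZ, SSZ)))
  step 3: S(add(S(add(SZ, Z)), mul(SSZ, SSZ)))
  step 4: S(S(add(add(SZ, Z), mul(SSZ, SSZ))))
  step 5: S(S(add(S(add(Z, Z)), mul(SSZ, SSZ))))
  step 6: S(S(S(add(add(Z, Z), mul(SSZ, SSZ)))))
  step 7: S(S(S(add(Z, mul(SSZ, SSZ)))))
  step 8: S(S(S(mul(SSZ, SSZ))))
  step 9: S(S(S(add(SSZ, mul(SZ, SSZ)))))
  step 10: S(S(S(S(add(SZ, mul(SZ, SSZ))))))
  step 11: S(S(S(S(S(add(Z, mul(SZ, SSZ)))))))
  step 12: S(S(S(S(S(mul(SZ, SSZ))))))
  step 13: S(S(S(S(S(add(SSZ, mul(Z, SSZ)))))))
  step 14: S(S(S(S(S(S(add(SZ, mul(Z, SSZ))))))))
  step 15: S(S(S(S(S(S(S(add(Z, mul(Z, SSZ)))))))))
  step 16: S(S(S(S(S(S(S(mul(Z, SSZ))))))))
  step 17: S^7(Z)

Term B:
  start: add(add(SSSZ, Z), SZ)
  step 1: add(S(add(SSZ, Z)), SZ)
  step 2: S(add(add(SSZ, Z), SZ))
  step 3: S(add(S(add(SZ, Z)), SZ))
  step 4: S(S(add(add(SZ, Z), SZ)))
  step 5: S(S(add(S(add(Z, Z)), SZ)))
  step 6: S(S(S(add(add(Z, Z), SZ))))
  step 7: S(S(S(add(Z, SZ))))
  step 8: S^4(Z)

Answer: DIFFERENT — A ⇓ S^7(Z), B ⇓ S^4(Z)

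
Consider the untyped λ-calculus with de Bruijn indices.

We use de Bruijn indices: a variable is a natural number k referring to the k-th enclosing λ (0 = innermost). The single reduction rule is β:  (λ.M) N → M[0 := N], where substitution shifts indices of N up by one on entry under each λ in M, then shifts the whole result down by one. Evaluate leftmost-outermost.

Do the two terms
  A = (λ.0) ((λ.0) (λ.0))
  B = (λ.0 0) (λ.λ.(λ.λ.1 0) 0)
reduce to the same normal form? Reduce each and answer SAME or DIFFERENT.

Answer: DIFFERENT — A ⇓ λ.0, B ⇓ λ.λ.1 0

Working:
Term A:
  start: (λ.0) ((λ.0) (λ.0))
  →1  (λ.0) (λ.0)
  →2  λ.0

Term B:
  start: (λ.0 0) (λ.λ.(λ.λ.1 0) 0)
  →1  (λ.λ.(λ.λ.1 0) 0) (λ.λ.(λ.λ.1 0) 0)
  →2  λ.(λ.λ.1 0) 0
  →3  λ.λ.1 0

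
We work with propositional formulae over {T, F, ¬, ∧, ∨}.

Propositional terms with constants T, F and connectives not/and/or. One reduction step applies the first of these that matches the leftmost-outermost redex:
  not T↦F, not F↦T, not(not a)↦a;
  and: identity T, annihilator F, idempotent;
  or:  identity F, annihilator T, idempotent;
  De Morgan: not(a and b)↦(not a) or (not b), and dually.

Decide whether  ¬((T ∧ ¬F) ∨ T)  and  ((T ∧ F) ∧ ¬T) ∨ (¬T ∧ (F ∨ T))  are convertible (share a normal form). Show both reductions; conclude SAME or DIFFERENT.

Answer: SAME — A ⇓ F, B ⇓ F

Working:
Term A:
  start: ¬((T ∧ ¬F) ∨ T)
  step 1: ¬(T ∧ ¬F) ∧ ¬T
  step 2: (¬T ∨ ¬¬F) ∧ ¬T
  step 3: (F ∨ ¬¬F) ∧ ¬T
  step 4: ¬¬F ∧ ¬T
  step 5: F ∧ ¬T
  step 6: F

Term B:
  start: ((T ∧ F) ∧ ¬T) ∨ (¬T ∧ (F ∨ T))
  step 1: (F ∧ ¬T) ∨ (¬T ∧ (F ∨ T))
  step 2: F ∨ (¬T ∧ (F ∨ T))
  step 3: ¬T ∧ (F ∨ T)
  step 4: F ∧ (F ∨ T)
  step 5: F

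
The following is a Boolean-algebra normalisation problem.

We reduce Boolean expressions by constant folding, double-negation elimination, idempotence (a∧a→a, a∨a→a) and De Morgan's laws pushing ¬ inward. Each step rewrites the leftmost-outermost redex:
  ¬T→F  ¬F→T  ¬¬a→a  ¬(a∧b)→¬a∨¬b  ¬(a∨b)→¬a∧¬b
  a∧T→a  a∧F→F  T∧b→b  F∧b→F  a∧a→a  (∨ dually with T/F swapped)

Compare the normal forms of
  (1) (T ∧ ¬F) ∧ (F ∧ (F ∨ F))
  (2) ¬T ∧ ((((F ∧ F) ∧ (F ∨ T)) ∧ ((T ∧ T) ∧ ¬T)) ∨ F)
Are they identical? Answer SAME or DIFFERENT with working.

Answer: SAME — A ⇓ F, B ⇓ F

Derivation:
Term A:
  start: (T ∧ ¬F) ∧ (F ∧ (F ∨ F))
  step 1: ¬F ∧ (F ∧ (F ∨ F))
  step 2: T ∧ (F ∧ (F ∨ F))
  step 3: F ∧ (F ∨ F)
  step 4: F

Term B:
  start: ¬T ∧ ((((F ∧ F) ∧ (F ∨ T)) ∧ ((T ∧ T) ∧ ¬T)) ∨ F)
  step 1: F ∧ ((((F ∧ F) ∧ (F ∨ T)) ∧ ((T ∧ T) ∧ ¬T)) ∨ F)
  step 2: F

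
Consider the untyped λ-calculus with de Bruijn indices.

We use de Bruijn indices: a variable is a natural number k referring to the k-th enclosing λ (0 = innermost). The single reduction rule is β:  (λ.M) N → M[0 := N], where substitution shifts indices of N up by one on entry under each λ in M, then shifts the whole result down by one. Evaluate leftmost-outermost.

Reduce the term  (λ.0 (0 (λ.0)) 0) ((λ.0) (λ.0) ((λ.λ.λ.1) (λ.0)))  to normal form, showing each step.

  start: (λ.0 (0 (λ.0)) 0) ((λ.0) (λ.0) ((λ.λ.λ.1) (λ.0)))
  [1] (λ.0) (λ.0) ((λ.λ.λ.1) (λ.0)) ((λ.0) (λ.0) ((λ.λ.λ.1) (λ.0)) (λ.0)) ((λ.0) (λ.0) ((λ.λ.λ.1) (λ.0)))
  [2] (λ.0) ((λ.λ.λ.1) (λ.0)) ((λ.0) (λ.0) ((λ.λ.λ.1) (λ.0)) (λ.0)) ((λ.0) (λ.0) ((λ.λ.λ.1) (λ.0)))
  [3] (λ.λ.λ.1) (λ.0) ((λ.0) (λ.0) ((λ.λ.λ.1) (λ.0)) (λ.0)) ((λ.0) (λ.0) ((λ.λ.λ.1) (λ.0)))
  [4] (λ.λ.1) ((λ.0) (λ.0) ((λ.λ.λ.1) (λ.0)) (λ.0)) ((λ.0) (λ.0) ((λ.λ.λ.1) (λ.0)))
  [5] (λ.(λ.0) (λ.0) ((λ.λ.λ.1) (λ.0)) (λ.0)) ((λ.0) (λ.0) ((λ.λ.λ.1) (λ.0)))
  [6] (λ.0) (λ.0) ((λ.λ.λ.1) (λ.0)) (λ.0)
  [7] (λ.0) ((λ.λ.λ.1) (λ.0)) (λ.0)
  [8] (λ.λ.λ.1) (λ.0) (λ.0)
  [9] (λ.λ.1) (λ.0)
  [10] λ.λ.0

Answer: normal form = λ.λ.0  (in 10 steps)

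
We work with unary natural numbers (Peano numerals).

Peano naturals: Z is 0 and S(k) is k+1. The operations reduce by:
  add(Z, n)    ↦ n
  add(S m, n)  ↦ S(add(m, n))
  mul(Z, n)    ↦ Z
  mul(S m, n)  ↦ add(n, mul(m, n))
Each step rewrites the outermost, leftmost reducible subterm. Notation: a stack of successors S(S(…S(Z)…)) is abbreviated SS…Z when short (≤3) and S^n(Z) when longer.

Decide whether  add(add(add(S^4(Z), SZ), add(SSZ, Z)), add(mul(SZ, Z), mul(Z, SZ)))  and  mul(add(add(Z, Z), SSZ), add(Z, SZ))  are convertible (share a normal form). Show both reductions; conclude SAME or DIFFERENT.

Answer: DIFFERENT — A ⇓ S^7(Z), B ⇓ SSZ

Working:
Term A:
  start: add(add(add(S^4(Z), SZ), add(SSZ, Z)), add(mul(SZ, Z), mul(Z, SZ)))
  →1  add(add(S(add(SSSZ, SZ)), add(SSZ, Z)), add(mul(SZ, Z), mul(Z, SZ)))
  →2  add(S(add(add(SSSZ, SZ), add(SSZ, Z))), add(mul(SZ, Z), mul(Z, SZ)))
  →3  S(add(add(add(SSSZ, SZ), add(SSZ, Z)), add(mul(SZ, Z), mul(Z, SZ))))
  →4  S(add(add(S(add(SSZ, SZ)), add(SSZ, Z)), add(mul(SZ, Z), mul(Z, SZ))))
  →5  S(add(S(add(add(SSZ, SZ), add(SSZ, Z))), add(mul(SZ, Z), mul(Z, SZ))))
  →6  S(S(add(add(add(SSZ, SZ), add(SSZ, Z)), add(mul(SZ, Z), mul(Z, SZ)))))
  →7  S(S(add(add(S(add(SZ, SZ)), add(SSZ, Z)), add(mul(SZ, Z), mul(Z, SZ)))))
  →8  S(S(add(S(add(add(SZ, SZ), add(SSZ, Z))), add(mul(SZ, Z), mul(Z, SZ)))))
  →9  S(S(S(add(add(add(SZ, SZ), add(SSZ, Z)), add(mul(SZ, Z), mul(Z, SZ))))))
  →10  S(S(S(add(add(S(add(Z, SZ)), add(SSZ, Z)), add(mul(SZ, Z), mul(Z, SZ))))))
  →11  S(S(S(add(S(add(add(Z, SZ), add(SSZ, Z))), add(mul(SZ, Z), mul(Z, SZ))))))
  →12  S(S(S(S(add(add(add(Z, SZ), add(SSZ, Z)), add(mul(SZ, Z), mul(Z, SZ)))))))
  →13  S(S(S(S(add(add(SZ, add(SSZ, Z)), add(mul(SZ, Z), mul(Z, SZ)))))))
  →14  S(S(S(S(add(S(add(Z, add(SSZ, Z))), add(mul(SZ, Z), mul(Z, SZ)))))))
  →15  S(S(S(S(S(add(add(Z, add(SSZ, Z)), add(mul(SZ, Z), mul(Z, SZ))))))))
  →16  S(S(S(S(S(add(add(SSZ, Z), add(mul(SZ, Z), mul(Z, SZ))))))))
  →17  S(S(S(S(S(add(S(add(SZ, Z)), add(mul(SZ, Z), mul(Z, SZ))))))))
  →18  S(S(S(S(S(S(add(add(SZ, Z), add(mul(SZ, Z), mul(Z, SZ)))))))))
  →19  S(S(S(S(S(S(add(S(add(Z, Z)), add(mul(SZ, Z), mul(Z, SZ)))))))))
  →20  S(S(S(S(S(S(S(add(add(Z, Z), add(mul(SZ, Z), mul(Z, SZ))))))))))
  →21  S(S(S(S(S(S(S(add(Z, add(mul(SZ, Z), mul(Z, SZ))))))))))
  →22  S(S(S(S(S(S(S(add(mul(SZ, Z), mul(Z, SZ)))))))))
  →23  S(S(S(S(S(S(S(add(add(Z, mul(Z, Z)), mul(Z, SZ)))))))))
  →24  S(S(S(S(S(S(S(add(mul(Z, Z), mul(Z, SZ)))))))))
  →25  S(S(S(S(S(S(S(add(Z, mul(Z, SZ)))))))))
  →26  S(S(S(S(S(S(S(mul(Z, SZ))))))))
  →27  S^7(Z)

Term B:
  start: mul(add(add(Z, Z), SSZ), add(Z, SZ))
  →1  mul(add(Z, SSZ), add(Z, SZ))
  →2  mul(SSZ, add(Z, SZ))
  →3  add(add(Z, SZ), mul(SZ, add(Z, SZ)))
  →4  add(SZ, mul(SZ, add(Z, SZ)))
  →5  S(add(Z, mul(SZ, add(Z, SZ))))
  →6  S(mul(SZ, add(Z, SZ)))
  →7  S(add(add(Z, SZ), mul(Z, add(Z, SZ))))
  →8  S(add(SZ, mul(Z, add(Z, SZ))))
  →9  S(S(add(Z, mul(Z, add(Z, SZ)))))
  →10  S(S(mul(Z, add(Z, SZ))))
  →11  SSZ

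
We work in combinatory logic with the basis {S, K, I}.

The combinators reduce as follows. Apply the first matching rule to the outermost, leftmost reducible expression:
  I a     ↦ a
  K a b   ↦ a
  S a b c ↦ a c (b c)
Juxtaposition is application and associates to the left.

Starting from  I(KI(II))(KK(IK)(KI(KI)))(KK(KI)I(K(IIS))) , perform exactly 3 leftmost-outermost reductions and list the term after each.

  start: I(KI(II))(KK(IK)(KI(KI)))(KK(KI)I(K(IIS)))
  [1] KI(II)(KK(IK)(KI(KI)))(KK(KI)I(K(IIS)))
  [2] I(KK(IK)(KI(KI)))(KK(KI)I(K(IIS)))
  [3] KK(IK)(KI(KI))(KK(KI)I(K(IIS)))

Answer: after 3 steps: KK(IK)(KI(KI))(KK(KI)I(K(IIS)))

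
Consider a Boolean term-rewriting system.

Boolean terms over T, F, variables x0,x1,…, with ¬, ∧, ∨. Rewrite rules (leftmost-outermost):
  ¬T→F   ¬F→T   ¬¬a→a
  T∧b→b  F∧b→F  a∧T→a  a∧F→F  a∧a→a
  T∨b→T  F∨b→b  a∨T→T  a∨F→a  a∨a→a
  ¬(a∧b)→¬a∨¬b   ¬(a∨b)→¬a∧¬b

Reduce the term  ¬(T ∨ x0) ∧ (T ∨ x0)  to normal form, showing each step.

Answer: normal form = F  (in 4 steps)

Working:
  start: ¬(T ∨ x0) ∧ (T ∨ x0)
  [1] (¬T ∧ ¬x0) ∧ (T ∨ x0)
  [2] (F ∧ ¬x0) ∧ (T ∨ x0)
  [3] F ∧ (T ∨ x0)
  [4] F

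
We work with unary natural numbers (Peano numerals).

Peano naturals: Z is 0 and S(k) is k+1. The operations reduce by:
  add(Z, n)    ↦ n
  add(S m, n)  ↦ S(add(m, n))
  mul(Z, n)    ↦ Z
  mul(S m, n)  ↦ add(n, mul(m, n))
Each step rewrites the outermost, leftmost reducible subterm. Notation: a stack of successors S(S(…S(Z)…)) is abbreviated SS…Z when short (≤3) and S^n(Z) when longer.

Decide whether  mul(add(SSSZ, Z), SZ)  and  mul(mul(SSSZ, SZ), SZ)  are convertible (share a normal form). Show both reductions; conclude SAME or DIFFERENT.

Answer: SAME — A ⇓ SSSZ, B ⇓ SSSZ

Derivation:
Term A:
  start: mul(add(SSSZ, Z), SZ)
  →1  mul(S(add(SSZ, Z)), SZ)
  →2  add(SZ, mul(add(SSZ, Z), SZ))
  →3  S(add(Z, mul(add(SSZ, Z), SZ)))
  →4  S(mul(add(SSZ, Z), SZ))
  →5  S(mul(S(add(SZ, Z)), SZ))
  →6  S(add(SZ, mul(add(SZ, Z), SZ)))
  →7  S(S(add(Z, mul(add(SZ, Z), SZ))))
  →8  S(S(mul(add(SZ, Z), SZ)))
  →9  S(S(mul(S(add(Z, Z)), SZ)))
  →10  S(S(add(SZ, mul(add(Z, Z), SZ))))
  →11  S(S(S(add(Z, mul(add(Z, Z), SZ)))))
  →12  S(S(S(mul(add(Z, Z), SZ))))
  →13  S(S(S(mul(Z, SZ))))
  →14  SSSZ

Term B:
  start: mul(mul(SSSZ, SZ), SZ)
  →1  mul(add(SZ, mul(SSZ, SZ)), SZ)
  →2  mul(S(add(Z, mul(SSZ, SZ))), SZ)
  →3  add(SZ, mul(add(Z, mul(SSZ, SZ)), SZ))
  →4  S(add(Z, mul(add(Z, mul(SSZ, SZ)), SZ)))
  →5  S(mul(add(Z, mul(SSZ, SZ)), SZ))
  →6  S(mul(mul(SSZ, SZ), SZ))
  →7  S(mul(add(SZ, mul(SZ, SZ)), SZ))
  →8  S(mul(S(add(Z, mul(SZ, SZ))), SZ))
  →9  S(add(SZ, mul(add(Z, mul(SZ, SZ)), SZ)))
  →10  S(S(add(Z, mul(add(Z, mul(SZ, SZ)), SZ))))
  →11  S(S(mul(add(Z, mul(SZ, SZ)), SZ)))
  →12  S(S(mul(mul(SZ, SZ), SZ)))
  →13  S(S(mul(add(SZ, mul(Z, SZ)), SZ)))
  →14  S(S(mul(S(add(Z, mul(Z, SZ))), SZ)))
  →15  S(S(add(SZ, mul(add(Z, mul(Z, SZ)), SZ))))
  →16  S(S(S(add(Z, mul(add(Z, mul(Z, SZ)), SZ)))))
  →17  S(S(S(mul(add(Z, mul(Z, SZ)), SZ))))
  →18  S(S(S(mul(mul(Z, SZ), SZ))))
  →19  S(S(S(mul(Z, SZ))))
  →20  SSSZ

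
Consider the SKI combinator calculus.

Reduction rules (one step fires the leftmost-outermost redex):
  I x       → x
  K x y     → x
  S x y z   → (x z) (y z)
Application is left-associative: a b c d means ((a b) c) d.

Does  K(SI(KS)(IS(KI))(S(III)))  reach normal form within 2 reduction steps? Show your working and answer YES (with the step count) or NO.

  start: K(SI(KS)(IS(KI))(S(III)))
  [1] K(I(IS(KI))(KS(IS(KI)))(S(III)))
  [2] K(IS(KI)(KS(IS(KI)))(S(III)))

Answer: NO — after 2 steps the term is K(IS(KI)(KS(IS(KI)))(S(III))), not yet normal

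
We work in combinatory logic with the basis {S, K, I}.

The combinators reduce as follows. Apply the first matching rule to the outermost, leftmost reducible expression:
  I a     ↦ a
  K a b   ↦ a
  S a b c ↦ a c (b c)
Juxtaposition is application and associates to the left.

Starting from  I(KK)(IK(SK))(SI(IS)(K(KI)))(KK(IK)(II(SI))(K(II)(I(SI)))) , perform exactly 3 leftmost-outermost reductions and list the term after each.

Answer: after 3 steps: SI(IS)(K(KI))

Reduction:
  start: I(KK)(IK(SK))(SI(IS)(K(KI)))(KK(IK)(II(SI))(K(II)(I(SI))))
  [1] KK(IK(SK))(SI(IS)(K(KI)))(KK(IK)(II(SI))(K(II)(I(SI))))
  [2] K(SI(IS)(K(KI)))(KK(IK)(II(SI))(K(II)(I(SI))))
  [3] SI(IS)(K(KI))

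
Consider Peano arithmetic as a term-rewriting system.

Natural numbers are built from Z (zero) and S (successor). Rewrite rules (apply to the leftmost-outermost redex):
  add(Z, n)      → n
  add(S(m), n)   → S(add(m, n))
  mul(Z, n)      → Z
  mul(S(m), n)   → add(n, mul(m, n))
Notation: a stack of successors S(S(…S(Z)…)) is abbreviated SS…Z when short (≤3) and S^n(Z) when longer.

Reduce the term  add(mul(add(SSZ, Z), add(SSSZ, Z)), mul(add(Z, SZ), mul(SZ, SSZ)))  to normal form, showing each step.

  start: add(mul(add(SSZ, Z), add(SSSZ, Z)), mul(add(Z, SZ), mul(SZ, SSZ)))
  →1  add(mul(S(add(SZ, Z)), add(SSSZ, Z)), mul(add(Z, SZ), mul(SZ, SSZ)))
  →2  add(add(add(SSSZ, Z), mul(add(SZ, Z), add(SSSZ, Z))), mul(add(Z, SZ), mul(SZ, SSZ)))
  →3  add(add(S(add(SSZ, Z)), mul(add(SZ, Z), add(SSSZ, Z))), mul(add(Z, SZ), mul(SZ, SSZ)))
  →4  add(S(add(add(SSZ, Z), mul(add(SZ, Z), add(SSSZ, Z)))), mul(add(Z, SZ), mul(SZ, SSZ)))
  →5  S(add(add(add(SSZ, Z), mul(add(SZ, Z), add(SSSZ, Z))), mul(add(Z, SZ), mul(SZ, SSZ))))
  →6  S(add(add(S(add(SZ, Z)), mul(add(SZ, Z), add(SSSZ, Z))), mul(add(Z, SZ), mul(SZ, SSZ))))
  →7  S(add(S(add(add(SZ, Z), mul(add(SZ, Z), add(SSSZ, Z)))), mul(add(Z, SZ), mul(SZ, SSZ))))
  →8  S(S(add(add(add(SZ, Z), mul(add(SZ, Z), add(SSSZ, Z))), mul(add(Z, SZ), mul(SZ, SSZ)))))
  →9  S(S(add(add(S(add(Z, Z)), mul(add(SZ, Z), add(SSSZ, Z))), mul(add(Z, SZ), mul(SZ, SSZ)))))
  →10  S(S(add(S(add(add(Z, Z), mul(add(SZ, Z), add(SSSZ, Z)))), mul(add(Z, SZ), mul(SZ, SSZ)))))
  →11  S(S(S(add(add(add(Z, Z), mul(add(SZ, Z), add(SSSZ, Z))), mul(add(Z, SZ), mul(SZ, SSZ))))))
  →12  S(S(S(add(add(Z, mul(add(SZ, Z), add(SSSZ, Z))), mul(add(Z, SZ), mul(SZ, SSZ))))))
  →13  S(S(S(add(mul(add(SZ, Z), add(SSSZ, Z)), mul(add(Z, SZ), mul(SZ, SSZ))))))
  →14  S(S(S(add(mul(S(add(Z, Z)), add(SSSZ, Z)), mul(add(Z, SZ), mul(SZ, SSZ))))))
  →15  S(S(S(add(add(add(SSSZ, Z), mul(add(Z, Z), add(SSSZ, Z))), mul(add(Z, SZ), mul(SZ, SSZ))))))
  →16  S(S(S(add(add(S(add(SSZ, Z)), mul(add(Z, Z), add(SSSZ, Z))), mul(add(Z, SZ), mul(SZ, SSZ))))))
  →17  S(S(S(add(S(add(add(SSZ, Z), mul(add(Z, Z), add(SSSZ, Z)))), mul(add(Z, SZ), mul(SZ, SSZ))))))
  →18  S(S(S(S(add(add(add(SSZ, Z), mul(add(Z, Z), add(SSSZ, Z))), mul(add(Z, SZ), mul(SZ, SSZ)))))))
  →19  S(S(S(S(add(add(S(add(SZ, Z)), mul(add(Z, Z), add(SSSZ, Z))), mul(add(Z, SZ), mul(SZ, SSZ)))))))
  →20  S(S(S(S(add(S(add(add(SZ, Z), mul(add(Z, Z), add(SSSZ, Z)))), mul(add(Z, SZ), mul(SZ, SSZ)))))))
  →21  S(S(S(S(S(add(add(add(SZ, Z), mul(add(Z, Z), add(SSSZ, Z))), mul(add(Z, SZ), mul(SZ, SSZ))))))))
  →22  S(S(S(S(S(add(add(S(add(Z, Z)), mul(add(Z, Z), add(SSSZ, Z))), mul(add(Z, SZ), mul(SZ, SSZ))))))))
  →23  S(S(S(S(S(add(S(add(add(Z, Z), mul(add(Z, Z), add(SSSZ, Z)))), mul(add(Z, SZ), mul(SZ, SSZ))))))))
  →24  S(S(S(S(S(S(add(add(add(Z, Z), mul(add(Z, Z), add(SSSZ, Z))), mul(add(Z, SZ), mul(SZ, SSZ)))))))))
  →25  S(S(S(S(S(S(add(add(Z, mul(add(Z, Z), add(SSSZ, Z))), mul(add(Z, SZ), mul(SZ, SSZ)))))))))
  →26  S(S(S(S(S(S(add(mul(add(Z, Z), add(SSSZ, Z)), mul(add(Z, SZ), mul(SZ, SSZ)))))))))
  →27  S(S(S(S(S(S(add(mul(Z, add(SSSZ, Z)), mul(add(Z, SZ), mul(SZ, SSZ)))))))))
  →28  S(S(S(S(S(S(add(Z, mul(add(Z, SZ), mul(SZ, SSZ)))))))))
  →29  S(S(S(S(S(S(mul(add(Z, SZ), mul(SZ, SSZ))))))))
  →30  S(S(S(S(S(S(mul(SZ, mul(SZ, SSZ))))))))
  →31  S(S(S(S(S(S(add(mul(SZ, SSZ), mul(Z, mul(SZ, SSZ)))))))))
  →32  S(S(S(S(S(S(add(add(SSZ, mul(Z, SSZ)), mul(Z, mul(SZ, SSZ)))))))))
  →33  S(S(S(S(S(S(add(S(add(SZ, mul(Z, SSZ))), mul(Z, mul(SZ, SSZ)))))))))
  →34  S(S(S(S(S(S(S(add(add(SZ, mul(Z, SSZ)), mul(Z, mul(SZ, SSZ))))))))))
  →35  S(S(S(S(S(S(S(add(S(add(Z, mul(Z, SSZ))), mul(Z, mul(SZ, SSZ))))))))))
  →36  S(S(S(S(S(S(S(S(add(add(Z, mul(Z, SSZ)), mul(Z, mul(SZ, SSZ)))))))))))
  →37  S(S(S(S(S(S(S(S(add(mul(Z, SSZ), mul(Z, mul(SZ, SSZ)))))))))))
  →38  S(S(S(S(S(S(S(S(add(Z, mul(Z, mul(SZ, SSZ)))))))))))
  →39  S(S(S(S(S(S(S(S(mul(Z, mul(SZ, SSZ))))))))))
  →40  S^8(Z)

Answer: normal form = S^8(Z)  (in 40 steps)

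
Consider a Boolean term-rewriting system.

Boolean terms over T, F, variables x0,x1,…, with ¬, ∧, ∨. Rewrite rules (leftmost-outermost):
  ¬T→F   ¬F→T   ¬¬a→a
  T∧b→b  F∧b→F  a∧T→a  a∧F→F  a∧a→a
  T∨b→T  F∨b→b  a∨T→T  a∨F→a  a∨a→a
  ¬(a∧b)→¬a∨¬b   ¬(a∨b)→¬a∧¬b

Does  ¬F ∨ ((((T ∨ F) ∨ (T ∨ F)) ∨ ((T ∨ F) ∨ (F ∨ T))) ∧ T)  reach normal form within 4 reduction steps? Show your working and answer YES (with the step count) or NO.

  start: ¬F ∨ ((((T ∨ F) ∨ (T ∨ F)) ∨ ((T ∨ F) ∨ (F ∨ T))) ∧ T)
  [1] T ∨ ((((T ∨ F) ∨ (T ∨ F)) ∨ ((T ∨ F) ∨ (F ∨ T))) ∧ T)
  [2] T

Answer: YES — reaches normal form T in 2 ≤ 4 steps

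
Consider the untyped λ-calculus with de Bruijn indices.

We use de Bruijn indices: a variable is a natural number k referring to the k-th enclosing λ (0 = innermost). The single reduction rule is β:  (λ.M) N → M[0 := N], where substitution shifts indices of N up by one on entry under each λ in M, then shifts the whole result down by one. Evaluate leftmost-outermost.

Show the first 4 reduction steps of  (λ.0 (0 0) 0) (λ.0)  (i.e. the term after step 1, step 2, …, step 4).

Answer: after 4 steps: λ.0

Reduction:
  start: (λ.0 (0 0) 0) (λ.0)
  [1] (λ.0) ((λ.0) (λ.0)) (λ.0)
  [2] (λ.0) (λ.0) (λ.0)
  [3] (λ.0) (λ.0)
  [4] λ.0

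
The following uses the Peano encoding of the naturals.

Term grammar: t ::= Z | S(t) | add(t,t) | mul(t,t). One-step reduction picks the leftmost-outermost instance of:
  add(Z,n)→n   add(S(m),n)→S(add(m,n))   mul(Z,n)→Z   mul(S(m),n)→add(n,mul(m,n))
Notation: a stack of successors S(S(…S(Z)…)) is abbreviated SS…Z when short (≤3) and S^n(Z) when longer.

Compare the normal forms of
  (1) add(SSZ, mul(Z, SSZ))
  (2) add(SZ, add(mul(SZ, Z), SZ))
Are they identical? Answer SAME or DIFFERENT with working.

Term A:
  start: add(SSZ, mul(Z, SSZ))
  →1  S(add(SZ, mul(Z, SSZ)))
  →2  S(S(add(Z, mul(Z, SSZ))))
  →3  S(S(mul(Z, SSZ)))
  →4  SSZ

Term B:
  start: add(SZ, add(mul(SZ, Z), SZ))
  →1  S(add(Z, add(mul(SZ, Z), SZ)))
  →2  S(add(mul(SZ, Z), SZ))
  →3  S(add(add(Z, mul(Z, Z)), SZ))
  →4  S(add(mul(Z, Z), SZ))
  →5  S(add(Z, SZ))
  →6  SSZ

Answer: SAME — A ⇓ SSZ, B ⇓ SSZ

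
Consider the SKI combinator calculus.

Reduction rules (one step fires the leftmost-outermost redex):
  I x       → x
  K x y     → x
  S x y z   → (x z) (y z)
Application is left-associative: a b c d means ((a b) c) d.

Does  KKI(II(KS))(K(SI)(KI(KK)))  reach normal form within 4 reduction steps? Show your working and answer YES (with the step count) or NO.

  start: KKI(II(KS))(K(SI)(KI(KK)))
  →1  K(II(KS))(K(SI)(KI(KK)))
  →2  II(KS)
  →3  I(KS)
  →4  KS

Answer: YES — reaches normal form KS in 4 ≤ 4 steps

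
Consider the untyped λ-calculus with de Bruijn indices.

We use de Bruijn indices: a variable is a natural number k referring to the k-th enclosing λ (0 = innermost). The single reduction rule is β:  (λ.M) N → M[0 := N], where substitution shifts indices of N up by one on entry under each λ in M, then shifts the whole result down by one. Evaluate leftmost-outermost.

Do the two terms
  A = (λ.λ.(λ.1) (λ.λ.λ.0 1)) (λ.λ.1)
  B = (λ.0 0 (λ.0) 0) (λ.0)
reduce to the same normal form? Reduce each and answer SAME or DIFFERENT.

Term A:
  start: (λ.λ.(λ.1) (λ.λ.λ.0 1)) (λ.λ.1)
  →1  λ.(λ.1) (λ.λ.λ.0 1)
  →2  λ.0

Term B:
  start: (λ.0 0 (λ.0) 0) (λ.0)
  →1  (λ.0) (λ.0) (λ.0) (λ.0)
  →2  (λ.0) (λ.0) (λ.0)
  →3  (λ.0) (λ.0)
  →4  λ.0

Answer: SAME — A ⇓ λ.0, B ⇓ λ.0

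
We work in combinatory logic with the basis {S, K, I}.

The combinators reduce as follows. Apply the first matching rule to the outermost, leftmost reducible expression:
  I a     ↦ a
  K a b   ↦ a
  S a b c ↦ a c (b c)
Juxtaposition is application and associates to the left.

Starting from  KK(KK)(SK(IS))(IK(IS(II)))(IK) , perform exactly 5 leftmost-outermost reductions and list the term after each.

Answer: after 5 steps: K

Reduction:
  start: KK(KK)(SK(IS))(IK(IS(II)))(IK)
  →1  K(SK(IS))(IK(IS(II)))(IK)
  →2  SK(IS)(IK)
  →3  K(IK)(IS(IK))
  →4  IK
  →5  K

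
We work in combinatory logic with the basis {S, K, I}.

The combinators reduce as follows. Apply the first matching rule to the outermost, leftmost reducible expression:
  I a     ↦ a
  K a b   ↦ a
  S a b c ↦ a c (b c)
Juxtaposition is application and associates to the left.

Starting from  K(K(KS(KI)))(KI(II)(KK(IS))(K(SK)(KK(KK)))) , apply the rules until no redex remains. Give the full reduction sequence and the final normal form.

  start: K(K(KS(KI)))(KI(II)(KK(IS))(K(SK)(KK(KK))))
  [1] K(KS(KI))
  [2] KS

Answer: normal form = KS  (in 2 steps)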